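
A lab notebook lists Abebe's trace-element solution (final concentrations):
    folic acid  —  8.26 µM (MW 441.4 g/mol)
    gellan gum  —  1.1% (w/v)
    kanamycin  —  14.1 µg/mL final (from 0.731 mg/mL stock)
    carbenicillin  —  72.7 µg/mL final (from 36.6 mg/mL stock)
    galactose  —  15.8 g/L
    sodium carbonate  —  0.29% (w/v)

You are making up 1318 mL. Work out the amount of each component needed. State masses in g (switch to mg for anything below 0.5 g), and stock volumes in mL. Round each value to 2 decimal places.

Scale factor relative to 1 L: 1.318.
folic acid: 8.26 µmol/L × 441.4 g/mol × 1.318 L ÷ 1000 = 4.81 mg
gellan gum: 1.1% w/v = 11 g/L → 11 × 1.318 L = 14.50 g
kanamycin: V = C2·V2/C1 = 14.1 µg/mL × 1318 mL ÷ 731 µg/mL = 25.42 mL
carbenicillin: dilute stock: 72.7 µg/mL × 1318 mL ÷ 36600 µg/mL = 2.62 mL
galactose: 15.8 g/L × 1.318 L = 20.82 g
sodium carbonate: 0.29% w/v = 2.9 g/L → 2.9 × 1.318 L = 3.82 g

folic acid 4.81 mg; gellan gum 14.50 g; kanamycin 25.42 mL; carbenicillin 2.62 mL; galactose 20.82 g; sodium carbonate 3.82 g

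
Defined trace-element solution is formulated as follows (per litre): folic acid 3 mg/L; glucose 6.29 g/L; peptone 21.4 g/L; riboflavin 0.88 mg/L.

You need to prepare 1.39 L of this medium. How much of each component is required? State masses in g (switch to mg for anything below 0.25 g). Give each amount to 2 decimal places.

Scale factor relative to 1 L: 1.39.
folic acid: 3 mg/L × 1.39 L = 4.17 mg
glucose: 6.29 g/L × 1.39 L = 8.74 g
peptone: 21.4 g/L × 1.39 L = 29.75 g
riboflavin: 0.88 mg/L × 1.39 L = 1.22 mg

folic acid 4.17 mg; glucose 8.74 g; peptone 29.75 g; riboflavin 1.22 mg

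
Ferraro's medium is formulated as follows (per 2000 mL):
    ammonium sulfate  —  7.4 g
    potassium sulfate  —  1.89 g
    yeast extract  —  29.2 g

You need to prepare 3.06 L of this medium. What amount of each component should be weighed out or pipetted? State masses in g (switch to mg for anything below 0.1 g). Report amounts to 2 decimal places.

ammonium sulfate 11.32 g; potassium sulfate 2.89 g; yeast extract 44.68 g

Ratio of target to recipe volume: 3060 / 2000 = 1.53.
ammonium sulfate: 7.4 g × (3060 mL / 2000 mL) = 11.32 g
potassium sulfate: 1.89 g × (3060 mL / 2000 mL) = 2.89 g
yeast extract: 29.2 g × (3060 mL / 2000 mL) = 44.68 g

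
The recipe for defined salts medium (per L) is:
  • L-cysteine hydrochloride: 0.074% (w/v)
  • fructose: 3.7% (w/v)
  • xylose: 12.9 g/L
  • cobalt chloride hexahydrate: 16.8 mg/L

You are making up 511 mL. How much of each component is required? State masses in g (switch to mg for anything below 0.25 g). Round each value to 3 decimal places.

Scale factor relative to 1 L: 0.511.
L-cysteine hydrochloride: 0.074 g per 100 mL × 511 mL ÷ 100 = 0.378 g
fructose: 3.7% w/v = 37 g/L → 37 × 0.511 L = 18.907 g
xylose: 12.9 g/L × 0.511 L = 6.592 g
cobalt chloride hexahydrate: 16.8 mg/L × 0.511 L = 8.585 mg

L-cysteine hydrochloride 0.378 g; fructose 18.907 g; xylose 6.592 g; cobalt chloride hexahydrate 8.585 mg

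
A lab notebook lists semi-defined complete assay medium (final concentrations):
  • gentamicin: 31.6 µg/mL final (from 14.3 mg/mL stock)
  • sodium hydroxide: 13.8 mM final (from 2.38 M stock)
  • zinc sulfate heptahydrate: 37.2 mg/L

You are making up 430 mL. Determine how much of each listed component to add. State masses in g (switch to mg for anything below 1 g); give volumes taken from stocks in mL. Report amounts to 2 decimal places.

gentamicin 0.95 mL; sodium hydroxide 2.49 mL; zinc sulfate heptahydrate 16.00 mg

Scale factor relative to 1 L: 0.43.
gentamicin: C1V1 = C2V2 → 31.6 µg/mL × 430 mL ÷ 14300 µg/mL = 0.95 mL
sodium hydroxide: C1V1 = C2V2 → 13.8 mM × 430 mL ÷ 2380 mM = 2.49 mL
zinc sulfate heptahydrate: 37.2 mg/L × 0.43 L = 16.00 mg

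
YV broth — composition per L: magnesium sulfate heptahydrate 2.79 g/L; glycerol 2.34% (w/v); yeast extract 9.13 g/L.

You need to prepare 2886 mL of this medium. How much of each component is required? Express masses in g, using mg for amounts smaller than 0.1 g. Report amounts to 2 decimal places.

magnesium sulfate heptahydrate 8.05 g; glycerol 67.53 g; yeast extract 26.35 g

Scale factor relative to 1 L: 2.886.
magnesium sulfate heptahydrate: 2.79 g/L × 2.886 L = 8.05 g
glycerol: 2.34% w/v = 23.4 g/L → 23.4 × 2.886 L = 67.53 g
yeast extract: 9.13 g/L × 2.886 L = 26.35 g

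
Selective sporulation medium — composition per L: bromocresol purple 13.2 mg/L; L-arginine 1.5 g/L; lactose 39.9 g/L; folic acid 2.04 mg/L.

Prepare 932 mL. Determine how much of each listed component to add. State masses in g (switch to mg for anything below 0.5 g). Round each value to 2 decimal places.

Working volume: 932 mL = 0.932 L.
bromocresol purple: 13.2 mg/L × 0.932 L = 12.30 mg
L-arginine: 1.5 g/L × 0.932 L = 1.40 g
lactose: 39.9 g/L × 0.932 L = 37.19 g
folic acid: 2.04 mg/L × 0.932 L = 1.90 mg

bromocresol purple 12.30 mg; L-arginine 1.40 g; lactose 37.19 g; folic acid 1.90 mg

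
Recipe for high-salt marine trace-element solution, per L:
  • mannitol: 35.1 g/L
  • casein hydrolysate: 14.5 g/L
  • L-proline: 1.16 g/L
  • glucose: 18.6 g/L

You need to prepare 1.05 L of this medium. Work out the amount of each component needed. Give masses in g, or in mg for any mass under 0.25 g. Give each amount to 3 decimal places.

Scale factor relative to 1 L: 1.05.
mannitol: 35.1 g/L × 1.05 L = 36.855 g
casein hydrolysate: 14.5 g/L × 1.05 L = 15.225 g
L-proline: 1.16 g/L × 1.05 L = 1.218 g
glucose: 18.6 g/L × 1.05 L = 19.530 g

mannitol 36.855 g; casein hydrolysate 15.225 g; L-proline 1.218 g; glucose 19.530 g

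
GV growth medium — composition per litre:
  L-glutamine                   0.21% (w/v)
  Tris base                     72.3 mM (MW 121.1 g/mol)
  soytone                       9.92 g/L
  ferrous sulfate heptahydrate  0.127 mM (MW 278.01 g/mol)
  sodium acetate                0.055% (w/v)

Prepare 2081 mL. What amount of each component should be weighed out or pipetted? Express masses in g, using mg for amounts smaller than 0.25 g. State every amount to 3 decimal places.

Target volume = 2081 mL = 2.081 L.
L-glutamine: 0.21% w/v = 2.1 g/L → 2.1 × 2.081 L = 4.370 g
Tris base: 72.3 mmol/L × 121.1 g/mol × 2.081 L ÷ 1000 = 18.220 g
soytone: 9.92 g/L × 2.081 L = 20.644 g
ferrous sulfate heptahydrate: 0.127 mmol/L × 278.01 mg/mmol × 2.081 L = 73.474 mg
sodium acetate: 0.055% w/v = 0.55 g/L → 0.55 × 2.081 L = 1.145 g

L-glutamine 4.370 g; Tris base 18.220 g; soytone 20.644 g; ferrous sulfate heptahydrate 73.474 mg; sodium acetate 1.145 g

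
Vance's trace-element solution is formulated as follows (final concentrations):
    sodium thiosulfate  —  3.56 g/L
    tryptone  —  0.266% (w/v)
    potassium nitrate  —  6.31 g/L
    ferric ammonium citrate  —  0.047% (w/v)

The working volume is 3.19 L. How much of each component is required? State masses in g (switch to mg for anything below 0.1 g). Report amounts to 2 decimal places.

sodium thiosulfate 11.36 g; tryptone 8.49 g; potassium nitrate 20.13 g; ferric ammonium citrate 1.50 g

Scale factor relative to 1 L: 3.19.
sodium thiosulfate: 3.56 g/L × 3.19 L = 11.36 g
tryptone: 0.266 g per 100 mL × 3190 mL ÷ 100 = 8.49 g
potassium nitrate: 6.31 g/L × 3.19 L = 20.13 g
ferric ammonium citrate: 0.047% w/v = 0.47 g/L → 0.47 × 3.19 L = 1.50 g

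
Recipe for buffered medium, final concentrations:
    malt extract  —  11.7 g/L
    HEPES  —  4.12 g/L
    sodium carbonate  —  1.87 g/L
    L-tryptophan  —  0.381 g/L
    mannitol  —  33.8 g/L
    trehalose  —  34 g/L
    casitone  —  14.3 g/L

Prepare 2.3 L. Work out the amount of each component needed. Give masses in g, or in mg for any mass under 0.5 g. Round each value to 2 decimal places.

Scale factor relative to 1 L: 2.3.
malt extract: 11.7 g/L × 2.3 L = 26.91 g
HEPES: 4.12 g/L × 2.3 L = 9.48 g
sodium carbonate: 1.87 g/L × 2.3 L = 4.30 g
L-tryptophan: 0.381 g/L × 2.3 L = 0.88 g
mannitol: 33.8 g/L × 2.3 L = 77.74 g
trehalose: 34 g/L × 2.3 L = 78.20 g
casitone: 14.3 g/L × 2.3 L = 32.89 g

malt extract 26.91 g; HEPES 9.48 g; sodium carbonate 4.30 g; L-tryptophan 0.88 g; mannitol 77.74 g; trehalose 78.20 g; casitone 32.89 g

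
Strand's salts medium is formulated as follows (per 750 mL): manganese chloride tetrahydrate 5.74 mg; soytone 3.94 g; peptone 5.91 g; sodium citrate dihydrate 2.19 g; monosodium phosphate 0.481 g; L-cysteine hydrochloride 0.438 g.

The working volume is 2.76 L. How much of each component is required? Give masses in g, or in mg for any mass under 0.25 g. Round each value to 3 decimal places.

manganese chloride tetrahydrate 21.123 mg; soytone 14.499 g; peptone 21.749 g; sodium citrate dihydrate 8.059 g; monosodium phosphate 1.770 g; L-cysteine hydrochloride 1.612 g

Ratio of target to recipe volume: 2760 / 750 = 3.68.
manganese chloride tetrahydrate: 5.74 mg × (2760 mL / 750 mL) = 21.123 mg
soytone: 3.94 g × (2760 mL / 750 mL) = 14.499 g
peptone: 5.91 g × (2760 mL / 750 mL) = 21.749 g
sodium citrate dihydrate: 2.19 g × (2760 mL / 750 mL) = 8.059 g
monosodium phosphate: 0.481 g × (2760 mL / 750 mL) = 1.770 g
L-cysteine hydrochloride: 0.438 g × (2760 mL / 750 mL) = 1.612 g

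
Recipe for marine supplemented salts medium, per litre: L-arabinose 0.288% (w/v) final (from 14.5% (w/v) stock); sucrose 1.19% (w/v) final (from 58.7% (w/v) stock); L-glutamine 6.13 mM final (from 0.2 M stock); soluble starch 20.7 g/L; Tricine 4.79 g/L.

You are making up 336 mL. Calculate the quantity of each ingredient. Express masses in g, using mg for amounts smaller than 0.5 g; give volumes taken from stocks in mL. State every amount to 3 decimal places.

Working volume: 336 mL = 0.336 L.
L-arabinose: dilute stock: 0.288% ÷ 14.5% × 336 mL = 6.674 mL
sucrose: C1V1 = C2V2 → 1.19% ÷ 58.7% × 336 mL = 6.812 mL
L-glutamine: C1V1 = C2V2 → 6.13 mM × 336 mL ÷ 200 mM = 10.298 mL
soluble starch: 20.7 g/L × 0.336 L = 6.955 g
Tricine: 4.79 g/L × 0.336 L = 1.609 g

L-arabinose 6.674 mL; sucrose 6.812 mL; L-glutamine 10.298 mL; soluble starch 6.955 g; Tricine 1.609 g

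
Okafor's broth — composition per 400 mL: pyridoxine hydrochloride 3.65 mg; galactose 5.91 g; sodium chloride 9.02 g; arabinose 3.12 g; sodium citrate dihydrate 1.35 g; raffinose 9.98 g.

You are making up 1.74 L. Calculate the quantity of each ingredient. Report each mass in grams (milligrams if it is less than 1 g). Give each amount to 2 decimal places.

Ratio of target to recipe volume: 1740 / 400 = 4.35.
pyridoxine hydrochloride: 3.65 mg × (1740 mL / 400 mL) = 15.88 mg
galactose: 5.91 g × (1740 mL / 400 mL) = 25.71 g
sodium chloride: 9.02 g × (1740 mL / 400 mL) = 39.24 g
arabinose: 3.12 g × (1740 mL / 400 mL) = 13.57 g
sodium citrate dihydrate: 1.35 g × (1740 mL / 400 mL) = 5.87 g
raffinose: 9.98 g × (1740 mL / 400 mL) = 43.41 g

pyridoxine hydrochloride 15.88 mg; galactose 25.71 g; sodium chloride 39.24 g; arabinose 13.57 g; sodium citrate dihydrate 5.87 g; raffinose 43.41 g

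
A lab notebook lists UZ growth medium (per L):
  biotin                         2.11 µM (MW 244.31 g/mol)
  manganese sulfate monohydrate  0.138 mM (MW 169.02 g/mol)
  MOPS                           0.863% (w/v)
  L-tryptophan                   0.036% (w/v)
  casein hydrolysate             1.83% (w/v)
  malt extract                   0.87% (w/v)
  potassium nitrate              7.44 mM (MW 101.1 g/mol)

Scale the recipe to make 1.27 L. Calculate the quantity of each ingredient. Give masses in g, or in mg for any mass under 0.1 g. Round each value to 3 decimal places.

biotin 0.655 mg; manganese sulfate monohydrate 29.622 mg; MOPS 10.960 g; L-tryptophan 0.457 g; casein hydrolysate 23.241 g; malt extract 11.049 g; potassium nitrate 0.955 g

Scale factor relative to 1 L: 1.27.
biotin: 2.11 µmol/L × 244.31 g/mol × 1.27 L ÷ 1000 = 0.655 mg
manganese sulfate monohydrate: 0.138 mmol/L × 169.02 mg/mmol × 1.27 L = 29.622 mg
MOPS: 0.863 g per 100 mL × 1270 mL ÷ 100 = 10.960 g
L-tryptophan: 0.036% w/v = 0.36 g/L → 0.36 × 1.27 L = 0.457 g
casein hydrolysate: 1.83 g per 100 mL × 1270 mL ÷ 100 = 23.241 g
malt extract: 0.87 g per 100 mL × 1270 mL ÷ 100 = 11.049 g
potassium nitrate: 7.44 mmol/L × 101.1 g/mol × 1.27 L ÷ 1000 = 0.955 g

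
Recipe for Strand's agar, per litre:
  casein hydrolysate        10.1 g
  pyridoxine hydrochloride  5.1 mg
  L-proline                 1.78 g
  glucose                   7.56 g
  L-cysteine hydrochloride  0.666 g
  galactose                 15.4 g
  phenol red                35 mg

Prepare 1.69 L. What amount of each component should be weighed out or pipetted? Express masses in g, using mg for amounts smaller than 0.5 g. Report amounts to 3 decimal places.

Ratio of target to recipe volume: 1690 / 1000 = 1.69.
casein hydrolysate: 10.1 g × (1690 mL / 1000 mL) = 17.069 g
pyridoxine hydrochloride: 5.1 mg × (1690 mL / 1000 mL) = 8.619 mg
L-proline: 1.78 g × (1690 mL / 1000 mL) = 3.008 g
glucose: 7.56 g × (1690 mL / 1000 mL) = 12.776 g
L-cysteine hydrochloride: 0.666 g × (1690 mL / 1000 mL) = 1.126 g
galactose: 15.4 g × (1690 mL / 1000 mL) = 26.026 g
phenol red: 35 mg × (1690 mL / 1000 mL) = 59.150 mg

casein hydrolysate 17.069 g; pyridoxine hydrochloride 8.619 mg; L-proline 3.008 g; glucose 12.776 g; L-cysteine hydrochloride 1.126 g; galactose 26.026 g; phenol red 59.150 mg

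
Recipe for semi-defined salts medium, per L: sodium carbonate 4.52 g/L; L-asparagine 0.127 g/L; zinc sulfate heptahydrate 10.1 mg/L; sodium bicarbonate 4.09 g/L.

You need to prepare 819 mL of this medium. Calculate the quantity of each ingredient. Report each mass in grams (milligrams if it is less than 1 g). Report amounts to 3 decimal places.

Working volume: 819 mL = 0.819 L.
sodium carbonate: 4.52 g/L × 0.819 L = 3.702 g
L-asparagine: 0.127 g/L × 0.819 L = 0.104013 g = 104.013 mg
zinc sulfate heptahydrate: 10.1 mg/L × 0.819 L = 8.272 mg
sodium bicarbonate: 4.09 g/L × 0.819 L = 3.350 g

sodium carbonate 3.702 g; L-asparagine 104.013 mg; zinc sulfate heptahydrate 8.272 mg; sodium bicarbonate 3.350 g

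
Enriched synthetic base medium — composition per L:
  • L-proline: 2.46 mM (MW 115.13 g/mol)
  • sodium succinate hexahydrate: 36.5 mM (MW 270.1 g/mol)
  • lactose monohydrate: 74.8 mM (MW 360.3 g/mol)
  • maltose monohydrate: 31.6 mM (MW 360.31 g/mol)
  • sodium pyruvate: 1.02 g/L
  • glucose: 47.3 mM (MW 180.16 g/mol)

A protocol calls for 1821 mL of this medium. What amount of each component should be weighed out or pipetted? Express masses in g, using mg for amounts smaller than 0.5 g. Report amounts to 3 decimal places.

L-proline 0.516 g; sodium succinate hexahydrate 17.953 g; lactose monohydrate 49.077 g; maltose monohydrate 20.734 g; sodium pyruvate 1.857 g; glucose 15.518 g

Scale factor relative to 1 L: 1.821.
L-proline: 2.46 mmol/L × 115.13 g/mol × 1.821 L ÷ 1000 = 0.516 g
sodium succinate hexahydrate: 36.5 mmol/L × 270.1 g/mol × 1.821 L ÷ 1000 = 17.953 g
lactose monohydrate: 74.8 mmol/L × 360.3 g/mol × 1.821 L ÷ 1000 = 49.077 g
maltose monohydrate: 31.6 mmol/L × 360.31 g/mol × 1.821 L ÷ 1000 = 20.734 g
sodium pyruvate: 1.02 g/L × 1.821 L = 1.857 g
glucose: 47.3 mmol/L × 180.16 g/mol × 1.821 L ÷ 1000 = 15.518 g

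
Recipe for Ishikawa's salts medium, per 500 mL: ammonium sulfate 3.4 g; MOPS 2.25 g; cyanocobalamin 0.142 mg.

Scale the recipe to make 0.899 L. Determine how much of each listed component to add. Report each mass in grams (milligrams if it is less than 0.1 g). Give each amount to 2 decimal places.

Scale factor = 899 mL / 500 mL = 1.798.
ammonium sulfate: 3.4 g × (899 mL / 500 mL) = 6.11 g
MOPS: 2.25 g × (899 mL / 500 mL) = 4.05 g
cyanocobalamin: 0.142 mg × (899 mL / 500 mL) = 0.26 mg

ammonium sulfate 6.11 g; MOPS 4.05 g; cyanocobalamin 0.26 mg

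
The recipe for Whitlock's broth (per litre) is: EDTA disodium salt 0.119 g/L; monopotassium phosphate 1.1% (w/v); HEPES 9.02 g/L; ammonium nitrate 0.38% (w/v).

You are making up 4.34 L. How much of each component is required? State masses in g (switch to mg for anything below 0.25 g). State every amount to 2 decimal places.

EDTA disodium salt 0.52 g; monopotassium phosphate 47.74 g; HEPES 39.15 g; ammonium nitrate 16.49 g

Working volume: 4.34 L.
EDTA disodium salt: 0.119 g/L × 4.34 L = 0.52 g
monopotassium phosphate: 1.1% w/v = 11 g/L → 11 × 4.34 L = 47.74 g
HEPES: 9.02 g/L × 4.34 L = 39.15 g
ammonium nitrate: 0.38% w/v = 3.8 g/L → 3.8 × 4.34 L = 16.49 g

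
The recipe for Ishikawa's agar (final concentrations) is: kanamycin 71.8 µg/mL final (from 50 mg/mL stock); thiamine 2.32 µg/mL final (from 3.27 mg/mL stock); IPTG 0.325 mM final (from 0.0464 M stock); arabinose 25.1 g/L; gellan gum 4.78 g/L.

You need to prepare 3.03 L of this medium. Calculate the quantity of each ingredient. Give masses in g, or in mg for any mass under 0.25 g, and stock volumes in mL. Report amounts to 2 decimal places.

kanamycin 4.35 mL; thiamine 2.15 mL; IPTG 21.22 mL; arabinose 76.05 g; gellan gum 14.48 g

Scale factor relative to 1 L: 3.03.
kanamycin: C1V1 = C2V2 → 71.8 µg/mL × 3030 mL ÷ 50000 µg/mL = 4.35 mL
thiamine: V = C2·V2/C1 = 2.32 µg/mL × 3030 mL ÷ 3270 µg/mL = 2.15 mL
IPTG: V = C2·V2/C1 = 0.325 mM × 3030 mL ÷ 46.4 mM = 21.22 mL
arabinose: 25.1 g/L × 3.03 L = 76.05 g
gellan gum: 4.78 g/L × 3.03 L = 14.48 g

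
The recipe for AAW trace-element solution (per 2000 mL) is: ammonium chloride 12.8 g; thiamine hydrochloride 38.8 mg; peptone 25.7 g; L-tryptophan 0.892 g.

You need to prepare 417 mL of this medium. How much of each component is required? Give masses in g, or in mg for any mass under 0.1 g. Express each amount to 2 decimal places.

Scale factor = 417 mL / 2000 mL = 0.2085.
ammonium chloride: 12.8 g × (417 mL / 2000 mL) = 2.67 g
thiamine hydrochloride: 38.8 mg × (417 mL / 2000 mL) = 8.09 mg
peptone: 25.7 g × (417 mL / 2000 mL) = 5.36 g
L-tryptophan: 0.892 g × (417 mL / 2000 mL) = 0.19 g

ammonium chloride 2.67 g; thiamine hydrochloride 8.09 mg; peptone 5.36 g; L-tryptophan 0.19 g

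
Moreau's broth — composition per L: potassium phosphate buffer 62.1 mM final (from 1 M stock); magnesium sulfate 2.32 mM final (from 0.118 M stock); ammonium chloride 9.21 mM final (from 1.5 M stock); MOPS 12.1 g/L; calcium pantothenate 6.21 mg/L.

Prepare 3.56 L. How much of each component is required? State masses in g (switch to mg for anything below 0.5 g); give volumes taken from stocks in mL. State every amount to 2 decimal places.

Scale factor relative to 1 L: 3.56.
potassium phosphate buffer: V = C2·V2/C1 = 62.1 mM × 3560 mL ÷ 1000 mM = 221.08 mL
magnesium sulfate: dilute stock: 2.32 mM × 3560 mL ÷ 118 mM = 69.99 mL
ammonium chloride: dilute stock: 9.21 mM × 3560 mL ÷ 1500 mM = 21.86 mL
MOPS: 12.1 g/L × 3.56 L = 43.08 g
calcium pantothenate: 6.21 mg/L × 3.56 L = 22.11 mg

potassium phosphate buffer 221.08 mL; magnesium sulfate 69.99 mL; ammonium chloride 21.86 mL; MOPS 43.08 g; calcium pantothenate 22.11 mg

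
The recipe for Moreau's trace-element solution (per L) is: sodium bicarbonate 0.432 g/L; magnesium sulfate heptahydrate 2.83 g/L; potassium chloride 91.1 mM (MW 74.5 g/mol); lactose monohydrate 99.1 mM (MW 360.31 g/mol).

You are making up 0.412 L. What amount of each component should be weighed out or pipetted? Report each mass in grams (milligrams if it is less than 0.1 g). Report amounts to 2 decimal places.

sodium bicarbonate 0.18 g; magnesium sulfate heptahydrate 1.17 g; potassium chloride 2.80 g; lactose monohydrate 14.71 g

Working volume: 0.412 L.
sodium bicarbonate: 0.432 g/L × 0.412 L = 0.18 g
magnesium sulfate heptahydrate: 2.83 g/L × 0.412 L = 1.17 g
potassium chloride: 91.1 mmol/L × 74.5 g/mol × 0.412 L ÷ 1000 = 2.80 g
lactose monohydrate: 99.1 mmol/L × 360.31 g/mol × 0.412 L ÷ 1000 = 14.71 g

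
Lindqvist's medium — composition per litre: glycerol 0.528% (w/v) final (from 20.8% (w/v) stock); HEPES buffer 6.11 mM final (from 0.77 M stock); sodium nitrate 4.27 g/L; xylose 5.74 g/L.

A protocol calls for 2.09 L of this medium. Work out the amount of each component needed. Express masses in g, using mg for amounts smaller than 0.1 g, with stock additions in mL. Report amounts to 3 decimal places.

glycerol 53.054 mL; HEPES buffer 16.584 mL; sodium nitrate 8.924 g; xylose 11.997 g

Working volume: 2.09 L.
glycerol: V = C2·V2/C1 = 0.528% ÷ 20.8% × 2090 mL = 53.054 mL
HEPES buffer: C1V1 = C2V2 → 6.11 mM × 2090 mL ÷ 770 mM = 16.584 mL
sodium nitrate: 4.27 g/L × 2.09 L = 8.924 g
xylose: 5.74 g/L × 2.09 L = 11.997 g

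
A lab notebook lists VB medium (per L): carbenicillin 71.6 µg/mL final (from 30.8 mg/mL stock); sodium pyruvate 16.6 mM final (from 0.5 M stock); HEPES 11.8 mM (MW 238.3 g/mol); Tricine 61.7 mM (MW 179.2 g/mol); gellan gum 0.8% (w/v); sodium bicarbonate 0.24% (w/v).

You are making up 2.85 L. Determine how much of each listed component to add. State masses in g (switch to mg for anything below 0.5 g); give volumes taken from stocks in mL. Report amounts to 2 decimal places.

Working volume: 2.85 L.
carbenicillin: V = C2·V2/C1 = 71.6 µg/mL × 2850 mL ÷ 30800 µg/mL = 6.63 mL
sodium pyruvate: dilute stock: 16.6 mM × 2850 mL ÷ 500 mM = 94.62 mL
HEPES: 11.8 mmol/L × 238.3 g/mol × 2.85 L ÷ 1000 = 8.01 g
Tricine: 61.7 mmol/L × 179.2 g/mol × 2.85 L ÷ 1000 = 31.51 g
gellan gum: 0.8% w/v = 8 g/L → 8 × 2.85 L = 22.80 g
sodium bicarbonate: 0.24% w/v = 2.4 g/L → 2.4 × 2.85 L = 6.84 g

carbenicillin 6.63 mL; sodium pyruvate 94.62 mL; HEPES 8.01 g; Tricine 31.51 g; gellan gum 22.80 g; sodium bicarbonate 6.84 g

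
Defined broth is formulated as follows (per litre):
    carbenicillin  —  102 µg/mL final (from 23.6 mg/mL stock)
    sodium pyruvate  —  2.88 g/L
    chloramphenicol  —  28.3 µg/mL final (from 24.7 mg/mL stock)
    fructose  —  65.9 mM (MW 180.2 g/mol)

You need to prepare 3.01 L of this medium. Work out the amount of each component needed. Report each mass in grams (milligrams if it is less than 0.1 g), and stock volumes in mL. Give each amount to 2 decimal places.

Working volume: 3.01 L.
carbenicillin: dilute stock: 102 µg/mL × 3010 mL ÷ 23600 µg/mL = 13.01 mL
sodium pyruvate: 2.88 g/L × 3.01 L = 8.67 g
chloramphenicol: V = C2·V2/C1 = 28.3 µg/mL × 3010 mL ÷ 24700 µg/mL = 3.45 mL
fructose: 65.9 mmol/L × 180.2 g/mol × 3.01 L ÷ 1000 = 35.74 g

carbenicillin 13.01 mL; sodium pyruvate 8.67 g; chloramphenicol 3.45 mL; fructose 35.74 g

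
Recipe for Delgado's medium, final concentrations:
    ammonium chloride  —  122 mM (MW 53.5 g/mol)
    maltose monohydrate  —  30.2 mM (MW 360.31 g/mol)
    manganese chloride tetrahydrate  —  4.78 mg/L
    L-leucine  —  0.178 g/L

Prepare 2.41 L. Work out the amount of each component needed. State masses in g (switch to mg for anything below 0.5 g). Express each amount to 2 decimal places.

ammonium chloride 15.73 g; maltose monohydrate 26.22 g; manganese chloride tetrahydrate 11.52 mg; L-leucine 428.98 mg

Scale factor relative to 1 L: 2.41.
ammonium chloride: 122 mmol/L × 53.5 g/mol × 2.41 L ÷ 1000 = 15.73 g
maltose monohydrate: 30.2 mmol/L × 360.31 g/mol × 2.41 L ÷ 1000 = 26.22 g
manganese chloride tetrahydrate: 4.78 mg/L × 2.41 L = 11.52 mg
L-leucine: 0.178 g/L × 2.41 L = 0.42898 g = 428.98 mg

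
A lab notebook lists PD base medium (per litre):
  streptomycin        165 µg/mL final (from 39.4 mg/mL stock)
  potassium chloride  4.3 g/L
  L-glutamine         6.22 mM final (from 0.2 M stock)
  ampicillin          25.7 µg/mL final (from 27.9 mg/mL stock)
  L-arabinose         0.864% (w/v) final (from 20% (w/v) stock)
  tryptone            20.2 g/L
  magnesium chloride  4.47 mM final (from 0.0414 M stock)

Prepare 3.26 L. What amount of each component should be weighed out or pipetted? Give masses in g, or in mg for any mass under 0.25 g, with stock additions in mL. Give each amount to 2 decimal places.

streptomycin 13.65 mL; potassium chloride 14.02 g; L-glutamine 101.39 mL; ampicillin 3.00 mL; L-arabinose 140.83 mL; tryptone 65.85 g; magnesium chloride 351.99 mL

Scale factor relative to 1 L: 3.26.
streptomycin: dilute stock: 165 µg/mL × 3260 mL ÷ 39400 µg/mL = 13.65 mL
potassium chloride: 4.3 g/L × 3.26 L = 14.02 g
L-glutamine: V = C2·V2/C1 = 6.22 mM × 3260 mL ÷ 200 mM = 101.39 mL
ampicillin: C1V1 = C2V2 → 25.7 µg/mL × 3260 mL ÷ 27900 µg/mL = 3.00 mL
L-arabinose: dilute stock: 0.864% ÷ 20% × 3260 mL = 140.83 mL
tryptone: 20.2 g/L × 3.26 L = 65.85 g
magnesium chloride: V = C2·V2/C1 = 4.47 mM × 3260 mL ÷ 41.4 mM = 351.99 mL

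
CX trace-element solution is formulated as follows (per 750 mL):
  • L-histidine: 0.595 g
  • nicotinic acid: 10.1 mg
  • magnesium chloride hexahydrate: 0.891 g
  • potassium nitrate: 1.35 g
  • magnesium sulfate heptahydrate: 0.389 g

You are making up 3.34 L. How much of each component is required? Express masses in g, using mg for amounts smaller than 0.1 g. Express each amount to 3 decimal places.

L-histidine 2.650 g; nicotinic acid 44.979 mg; magnesium chloride hexahydrate 3.968 g; potassium nitrate 6.012 g; magnesium sulfate heptahydrate 1.732 g

Ratio of target to recipe volume: 3340 / 750 = 4.45333.
L-histidine: 0.595 g × (3340 mL / 750 mL) = 2.650 g
nicotinic acid: 10.1 mg × (3340 mL / 750 mL) = 44.979 mg
magnesium chloride hexahydrate: 0.891 g × (3340 mL / 750 mL) = 3.968 g
potassium nitrate: 1.35 g × (3340 mL / 750 mL) = 6.012 g
magnesium sulfate heptahydrate: 0.389 g × (3340 mL / 750 mL) = 1.732 g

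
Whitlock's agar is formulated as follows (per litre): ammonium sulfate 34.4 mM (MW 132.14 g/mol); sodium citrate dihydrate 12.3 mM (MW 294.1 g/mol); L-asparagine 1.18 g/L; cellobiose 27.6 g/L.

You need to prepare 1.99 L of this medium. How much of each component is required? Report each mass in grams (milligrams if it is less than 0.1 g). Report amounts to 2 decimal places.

Scale factor relative to 1 L: 1.99.
ammonium sulfate: 34.4 mmol/L × 132.14 g/mol × 1.99 L ÷ 1000 = 9.05 g
sodium citrate dihydrate: 12.3 mmol/L × 294.1 g/mol × 1.99 L ÷ 1000 = 7.20 g
L-asparagine: 1.18 g/L × 1.99 L = 2.35 g
cellobiose: 27.6 g/L × 1.99 L = 54.92 g

ammonium sulfate 9.05 g; sodium citrate dihydrate 7.20 g; L-asparagine 2.35 g; cellobiose 54.92 g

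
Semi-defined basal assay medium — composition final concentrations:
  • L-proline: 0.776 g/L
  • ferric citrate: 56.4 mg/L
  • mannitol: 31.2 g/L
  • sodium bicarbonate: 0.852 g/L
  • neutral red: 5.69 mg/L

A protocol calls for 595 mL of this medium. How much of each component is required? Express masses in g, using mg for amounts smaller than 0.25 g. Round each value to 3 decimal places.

Scale factor relative to 1 L: 0.595.
L-proline: 0.776 g/L × 0.595 L = 0.462 g
ferric citrate: 56.4 mg/L × 0.595 L = 33.558 mg
mannitol: 31.2 g/L × 0.595 L = 18.564 g
sodium bicarbonate: 0.852 g/L × 0.595 L = 0.507 g
neutral red: 5.69 mg/L × 0.595 L = 3.386 mg

L-proline 0.462 g; ferric citrate 33.558 mg; mannitol 18.564 g; sodium bicarbonate 0.507 g; neutral red 3.386 mg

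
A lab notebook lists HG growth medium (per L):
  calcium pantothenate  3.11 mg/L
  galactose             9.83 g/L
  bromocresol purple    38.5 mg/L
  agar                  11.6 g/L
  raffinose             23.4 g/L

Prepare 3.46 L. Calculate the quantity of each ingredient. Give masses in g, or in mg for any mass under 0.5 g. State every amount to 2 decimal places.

calcium pantothenate 10.76 mg; galactose 34.01 g; bromocresol purple 133.21 mg; agar 40.14 g; raffinose 80.96 g

Working volume: 3.46 L.
calcium pantothenate: 3.11 mg/L × 3.46 L = 10.76 mg
galactose: 9.83 g/L × 3.46 L = 34.01 g
bromocresol purple: 38.5 mg/L × 3.46 L = 133.21 mg
agar: 11.6 g/L × 3.46 L = 40.14 g
raffinose: 23.4 g/L × 3.46 L = 80.96 g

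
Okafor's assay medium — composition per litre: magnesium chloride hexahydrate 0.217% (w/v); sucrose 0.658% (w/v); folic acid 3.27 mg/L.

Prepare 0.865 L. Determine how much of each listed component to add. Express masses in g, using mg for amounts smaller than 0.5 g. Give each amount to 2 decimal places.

Scale factor relative to 1 L: 0.865.
magnesium chloride hexahydrate: 0.217 g per 100 mL × 865 mL ÷ 100 = 1.88 g
sucrose: 0.658% w/v = 6.58 g/L → 6.58 × 0.865 L = 5.69 g
folic acid: 3.27 mg/L × 0.865 L = 2.83 mg

magnesium chloride hexahydrate 1.88 g; sucrose 5.69 g; folic acid 2.83 mg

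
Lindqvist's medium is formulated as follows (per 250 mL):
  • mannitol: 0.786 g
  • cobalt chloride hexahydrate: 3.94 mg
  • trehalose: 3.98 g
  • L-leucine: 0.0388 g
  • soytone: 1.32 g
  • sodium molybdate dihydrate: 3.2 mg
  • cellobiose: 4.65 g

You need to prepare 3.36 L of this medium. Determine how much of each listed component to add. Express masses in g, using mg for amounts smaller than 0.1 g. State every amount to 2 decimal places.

mannitol 10.56 g; cobalt chloride hexahydrate 52.95 mg; trehalose 53.49 g; L-leucine 0.52 g; soytone 17.74 g; sodium molybdate dihydrate 43.01 mg; cellobiose 62.50 g

Scale factor = 3360 mL / 250 mL = 13.44.
mannitol: 0.786 g × (3360 mL / 250 mL) = 10.56 g
cobalt chloride hexahydrate: 3.94 mg × (3360 mL / 250 mL) = 52.95 mg
trehalose: 3.98 g × (3360 mL / 250 mL) = 53.49 g
L-leucine: 0.0388 g × (3360 mL / 250 mL) = 0.52 g
soytone: 1.32 g × (3360 mL / 250 mL) = 17.74 g
sodium molybdate dihydrate: 3.2 mg × (3360 mL / 250 mL) = 43.01 mg
cellobiose: 4.65 g × (3360 mL / 250 mL) = 62.50 g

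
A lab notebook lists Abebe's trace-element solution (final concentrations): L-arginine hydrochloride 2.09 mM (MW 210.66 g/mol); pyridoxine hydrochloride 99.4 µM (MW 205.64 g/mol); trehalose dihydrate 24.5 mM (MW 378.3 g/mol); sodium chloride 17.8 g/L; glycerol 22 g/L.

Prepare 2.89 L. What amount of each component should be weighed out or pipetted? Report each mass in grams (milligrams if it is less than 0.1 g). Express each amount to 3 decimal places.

L-arginine hydrochloride 1.272 g; pyridoxine hydrochloride 59.073 mg; trehalose dihydrate 26.786 g; sodium chloride 51.442 g; glycerol 63.580 g

Scale factor relative to 1 L: 2.89.
L-arginine hydrochloride: 2.09 mmol/L × 210.66 g/mol × 2.89 L ÷ 1000 = 1.272 g
pyridoxine hydrochloride: 99.4 µmol/L × 205.64 g/mol × 2.89 L ÷ 1000 = 59.073 mg
trehalose dihydrate: 24.5 mmol/L × 378.3 g/mol × 2.89 L ÷ 1000 = 26.786 g
sodium chloride: 17.8 g/L × 2.89 L = 51.442 g
glycerol: 22 g/L × 2.89 L = 63.580 g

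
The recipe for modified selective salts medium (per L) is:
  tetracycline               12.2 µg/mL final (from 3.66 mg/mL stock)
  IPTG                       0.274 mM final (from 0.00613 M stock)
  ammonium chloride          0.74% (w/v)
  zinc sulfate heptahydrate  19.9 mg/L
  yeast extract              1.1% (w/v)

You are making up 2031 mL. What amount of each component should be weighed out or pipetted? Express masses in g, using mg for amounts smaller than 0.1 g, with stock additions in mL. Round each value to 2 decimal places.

Scale factor relative to 1 L: 2.031.
tetracycline: dilute stock: 12.2 µg/mL × 2031 mL ÷ 3660 µg/mL = 6.77 mL
IPTG: dilute stock: 0.274 mM × 2031 mL ÷ 6.13 mM = 90.78 mL
ammonium chloride: 0.74% w/v = 7.4 g/L → 7.4 × 2.031 L = 15.03 g
zinc sulfate heptahydrate: 19.9 mg/L × 2.031 L = 40.42 mg
yeast extract: 1.1% w/v = 11 g/L → 11 × 2.031 L = 22.34 g

tetracycline 6.77 mL; IPTG 90.78 mL; ammonium chloride 15.03 g; zinc sulfate heptahydrate 40.42 mg; yeast extract 22.34 g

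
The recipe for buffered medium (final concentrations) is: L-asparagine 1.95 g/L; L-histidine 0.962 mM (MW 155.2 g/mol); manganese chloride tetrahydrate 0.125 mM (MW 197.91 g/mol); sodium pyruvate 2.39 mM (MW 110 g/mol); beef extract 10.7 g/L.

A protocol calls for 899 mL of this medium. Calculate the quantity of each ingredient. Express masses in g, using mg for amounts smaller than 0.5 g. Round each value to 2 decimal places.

L-asparagine 1.75 g; L-histidine 134.22 mg; manganese chloride tetrahydrate 22.24 mg; sodium pyruvate 236.35 mg; beef extract 9.62 g

Scale factor relative to 1 L: 0.899.
L-asparagine: 1.95 g/L × 0.899 L = 1.75 g
L-histidine: 0.962 mmol/L × 155.2 mg/mmol × 0.899 L = 134.22 mg
manganese chloride tetrahydrate: 0.125 mmol/L × 197.91 mg/mmol × 0.899 L = 22.24 mg
sodium pyruvate: 2.39 mmol/L × 110 mg/mmol × 0.899 L = 236.35 mg
beef extract: 10.7 g/L × 0.899 L = 9.62 g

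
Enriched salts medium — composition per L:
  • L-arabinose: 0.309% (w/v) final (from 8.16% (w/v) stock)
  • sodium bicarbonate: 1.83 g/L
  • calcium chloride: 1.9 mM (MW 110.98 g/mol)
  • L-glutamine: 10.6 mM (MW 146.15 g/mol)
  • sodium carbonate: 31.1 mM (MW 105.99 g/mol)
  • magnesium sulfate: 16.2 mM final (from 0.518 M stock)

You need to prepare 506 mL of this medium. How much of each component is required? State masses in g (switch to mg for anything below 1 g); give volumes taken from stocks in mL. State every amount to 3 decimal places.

L-arabinose 19.161 mL; sodium bicarbonate 925.980 mg; calcium chloride 106.696 mg; L-glutamine 783.890 mg; sodium carbonate 1.668 g; magnesium sulfate 15.825 mL

Target volume = 506 mL = 0.506 L.
L-arabinose: C1V1 = C2V2 → 0.309% ÷ 8.16% × 506 mL = 19.161 mL
sodium bicarbonate: 1.83 g/L × 0.506 L = 0.92598 g = 925.980 mg
calcium chloride: 1.9 mmol/L × 110.98 mg/mmol × 0.506 L = 106.696 mg
L-glutamine: 10.6 mmol/L × 146.15 mg/mmol × 0.506 L = 783.890 mg
sodium carbonate: 31.1 mmol/L × 105.99 g/mol × 0.506 L ÷ 1000 = 1.668 g
magnesium sulfate: C1V1 = C2V2 → 16.2 mM × 506 mL ÷ 518 mM = 15.825 mL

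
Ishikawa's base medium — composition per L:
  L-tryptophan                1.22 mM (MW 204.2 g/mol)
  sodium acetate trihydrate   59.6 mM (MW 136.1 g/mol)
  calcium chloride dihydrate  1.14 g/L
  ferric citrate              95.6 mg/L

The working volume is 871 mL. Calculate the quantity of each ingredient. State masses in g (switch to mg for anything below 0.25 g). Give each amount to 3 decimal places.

L-tryptophan 216.987 mg; sodium acetate trihydrate 7.065 g; calcium chloride dihydrate 0.993 g; ferric citrate 83.268 mg

Target volume = 871 mL = 0.871 L.
L-tryptophan: 1.22 mmol/L × 204.2 mg/mmol × 0.871 L = 216.987 mg
sodium acetate trihydrate: 59.6 mmol/L × 136.1 g/mol × 0.871 L ÷ 1000 = 7.065 g
calcium chloride dihydrate: 1.14 g/L × 0.871 L = 0.993 g
ferric citrate: 95.6 mg/L × 0.871 L = 83.268 mg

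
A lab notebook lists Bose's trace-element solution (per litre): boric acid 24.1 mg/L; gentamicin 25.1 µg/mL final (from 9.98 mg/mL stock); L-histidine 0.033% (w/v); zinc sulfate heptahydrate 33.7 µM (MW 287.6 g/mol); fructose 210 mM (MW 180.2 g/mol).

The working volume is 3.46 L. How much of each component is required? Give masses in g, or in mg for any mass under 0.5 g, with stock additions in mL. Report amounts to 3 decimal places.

Working volume: 3.46 L.
boric acid: 24.1 mg/L × 3.46 L = 83.386 mg
gentamicin: dilute stock: 25.1 µg/mL × 3460 mL ÷ 9980 µg/mL = 8.702 mL
L-histidine: 0.033 g per 100 mL × 3460 mL ÷ 100 = 1.142 g
zinc sulfate heptahydrate: 33.7 µmol/L × 287.6 g/mol × 3.46 L ÷ 1000 = 33.535 mg
fructose: 210 mmol/L × 180.2 g/mol × 3.46 L ÷ 1000 = 130.933 g

boric acid 83.386 mg; gentamicin 8.702 mL; L-histidine 1.142 g; zinc sulfate heptahydrate 33.535 mg; fructose 130.933 g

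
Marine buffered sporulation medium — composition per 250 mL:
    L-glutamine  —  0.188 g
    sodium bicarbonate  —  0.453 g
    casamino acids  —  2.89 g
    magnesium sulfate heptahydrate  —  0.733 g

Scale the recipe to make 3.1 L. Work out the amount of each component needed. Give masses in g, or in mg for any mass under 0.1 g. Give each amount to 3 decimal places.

Ratio of target to recipe volume: 3100 / 250 = 12.4.
L-glutamine: 0.188 g × (3100 mL / 250 mL) = 2.331 g
sodium bicarbonate: 0.453 g × (3100 mL / 250 mL) = 5.617 g
casamino acids: 2.89 g × (3100 mL / 250 mL) = 35.836 g
magnesium sulfate heptahydrate: 0.733 g × (3100 mL / 250 mL) = 9.089 g

L-glutamine 2.331 g; sodium bicarbonate 5.617 g; casamino acids 35.836 g; magnesium sulfate heptahydrate 9.089 g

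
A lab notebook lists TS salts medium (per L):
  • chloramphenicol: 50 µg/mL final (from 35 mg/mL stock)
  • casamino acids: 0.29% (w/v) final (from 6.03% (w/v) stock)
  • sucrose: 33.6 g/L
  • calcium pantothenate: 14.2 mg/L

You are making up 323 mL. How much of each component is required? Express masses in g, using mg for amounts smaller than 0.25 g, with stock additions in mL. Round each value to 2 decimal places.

chloramphenicol 0.46 mL; casamino acids 15.53 mL; sucrose 10.85 g; calcium pantothenate 4.59 mg

Target volume = 323 mL = 0.323 L.
chloramphenicol: dilute stock: 50 µg/mL × 323 mL ÷ 35000 µg/mL = 0.46 mL
casamino acids: V = C2·V2/C1 = 0.29% ÷ 6.03% × 323 mL = 15.53 mL
sucrose: 33.6 g/L × 0.323 L = 10.85 g
calcium pantothenate: 14.2 mg/L × 0.323 L = 4.59 mg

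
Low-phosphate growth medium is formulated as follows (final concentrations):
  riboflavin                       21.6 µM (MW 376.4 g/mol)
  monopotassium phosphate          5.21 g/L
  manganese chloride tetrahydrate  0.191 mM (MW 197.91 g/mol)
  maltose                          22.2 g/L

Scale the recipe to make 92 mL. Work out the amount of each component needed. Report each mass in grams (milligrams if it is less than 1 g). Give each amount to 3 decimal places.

Scale factor relative to 1 L: 0.092.
riboflavin: 21.6 µmol/L × 376.4 g/mol × 0.092 L ÷ 1000 = 0.748 mg
monopotassium phosphate: 5.21 g/L × 0.092 L = 0.47932 g = 479.320 mg
manganese chloride tetrahydrate: 0.191 mmol/L × 197.91 mg/mmol × 0.092 L = 3.478 mg
maltose: 22.2 g/L × 0.092 L = 2.042 g

riboflavin 0.748 mg; monopotassium phosphate 479.320 mg; manganese chloride tetrahydrate 3.478 mg; maltose 2.042 g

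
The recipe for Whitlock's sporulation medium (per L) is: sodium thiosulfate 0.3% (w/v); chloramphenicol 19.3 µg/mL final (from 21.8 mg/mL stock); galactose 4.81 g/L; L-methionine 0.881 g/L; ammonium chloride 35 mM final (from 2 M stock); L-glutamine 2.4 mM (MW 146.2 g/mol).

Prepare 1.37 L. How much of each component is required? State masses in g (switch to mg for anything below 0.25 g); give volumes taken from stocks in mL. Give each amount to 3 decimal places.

Working volume: 1.37 L.
sodium thiosulfate: 0.3% w/v = 3 g/L → 3 × 1.37 L = 4.110 g
chloramphenicol: V = C2·V2/C1 = 19.3 µg/mL × 1370 mL ÷ 21800 µg/mL = 1.213 mL
galactose: 4.81 g/L × 1.37 L = 6.590 g
L-methionine: 0.881 g/L × 1.37 L = 1.207 g
ammonium chloride: dilute stock: 35 mM × 1370 mL ÷ 2000 mM = 23.975 mL
L-glutamine: 2.4 mmol/L × 146.2 g/mol × 1.37 L ÷ 1000 = 0.481 g

sodium thiosulfate 4.110 g; chloramphenicol 1.213 mL; galactose 6.590 g; L-methionine 1.207 g; ammonium chloride 23.975 mL; L-glutamine 0.481 g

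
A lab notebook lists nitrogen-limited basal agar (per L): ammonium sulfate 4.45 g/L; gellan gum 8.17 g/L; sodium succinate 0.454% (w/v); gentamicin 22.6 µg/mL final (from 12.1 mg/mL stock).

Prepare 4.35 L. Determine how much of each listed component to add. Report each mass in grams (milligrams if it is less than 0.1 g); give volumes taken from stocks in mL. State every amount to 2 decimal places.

Working volume: 4.35 L.
ammonium sulfate: 4.45 g/L × 4.35 L = 19.36 g
gellan gum: 8.17 g/L × 4.35 L = 35.54 g
sodium succinate: 0.454% w/v = 4.54 g/L → 4.54 × 4.35 L = 19.75 g
gentamicin: V = C2·V2/C1 = 22.6 µg/mL × 4350 mL ÷ 12100 µg/mL = 8.12 mL

ammonium sulfate 19.36 g; gellan gum 35.54 g; sodium succinate 19.75 g; gentamicin 8.12 mL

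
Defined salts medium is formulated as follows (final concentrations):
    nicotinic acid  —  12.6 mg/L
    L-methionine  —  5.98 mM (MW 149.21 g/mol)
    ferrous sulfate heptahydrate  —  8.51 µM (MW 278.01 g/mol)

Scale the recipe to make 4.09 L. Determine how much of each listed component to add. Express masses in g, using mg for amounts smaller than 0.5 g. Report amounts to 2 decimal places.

Scale factor relative to 1 L: 4.09.
nicotinic acid: 12.6 mg/L × 4.09 L = 51.53 mg
L-methionine: 5.98 mmol/L × 149.21 g/mol × 4.09 L ÷ 1000 = 3.65 g
ferrous sulfate heptahydrate: 8.51 µmol/L × 278.01 g/mol × 4.09 L ÷ 1000 = 9.68 mg

nicotinic acid 51.53 mg; L-methionine 3.65 g; ferrous sulfate heptahydrate 9.68 mg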